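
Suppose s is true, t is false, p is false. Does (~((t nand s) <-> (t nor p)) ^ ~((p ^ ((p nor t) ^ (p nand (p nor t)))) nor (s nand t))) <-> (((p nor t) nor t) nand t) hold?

Substituting s=1, t=0, p=0:
t nand s = 0 nand 1 = 1
t nor p = 0 nor 0 = 1
(t nand s) <-> (t nor p) = 1 <-> 1 = 1
~((t nand s) <-> (t nor p)) = ~1 = 0
p nor t = 0 nor 0 = 1
p nor t = 0 nor 0 = 1
p nand (p nor t) = 0 nand 1 = 1
(p nor t) ^ (p nand (p nor t)) = 1 ^ 1 = 0
p ^ ((p nor t) ^ (p nand (p nor t))) = 0 ^ 0 = 0
s nand t = 1 nand 0 = 1
(p ^ ((p nor t) ^ (p nand (p nor t)))) nor (s nand t) = 0 nor 1 = 0
~((p ^ ((p nor t) ^ (p nand (p nor t)))) nor (s nand t)) = ~0 = 1
~((t nand s) <-> (t nor p)) ^ ~((p ^ ((p nor t) ^ (p nand (p nor t)))) nor (s nand t)) = 0 ^ 1 = 1
p nor t = 0 nor 0 = 1
(p nor t) nor t = 1 nor 0 = 0
((p nor t) nor t) nand t = 0 nand 0 = 1
(~((t nand s) <-> (t nor p)) ^ ~((p ^ ((p nor t) ^ (p nand (p nor t)))) nor (s nand t))) <-> (((p nor t) nor t) nand t) = 1 <-> 1 = 1

1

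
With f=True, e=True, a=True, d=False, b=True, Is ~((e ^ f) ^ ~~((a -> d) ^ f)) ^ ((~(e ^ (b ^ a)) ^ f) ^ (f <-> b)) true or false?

False

e ^ f = True ^ True = False
a -> d = True -> False = False
(a -> d) ^ f = False ^ True = True
~((a -> d) ^ f) = ~True = False
~~((a -> d) ^ f) = ~False = True
(e ^ f) ^ ~~((a -> d) ^ f) = False ^ True = True
~((e ^ f) ^ ~~((a -> d) ^ f)) = ~True = False
b ^ a = True ^ True = False
e ^ (b ^ a) = True ^ False = True
~(e ^ (b ^ a)) = ~True = False
~(e ^ (b ^ a)) ^ f = False ^ True = True
f <-> b = True <-> True = True
(~(e ^ (b ^ a)) ^ f) ^ (f <-> b) = True ^ True = False
~((e ^ f) ^ ~~((a -> d) ^ f)) ^ ((~(e ^ (b ^ a)) ^ f) ^ (f <-> b)) = False ^ False = False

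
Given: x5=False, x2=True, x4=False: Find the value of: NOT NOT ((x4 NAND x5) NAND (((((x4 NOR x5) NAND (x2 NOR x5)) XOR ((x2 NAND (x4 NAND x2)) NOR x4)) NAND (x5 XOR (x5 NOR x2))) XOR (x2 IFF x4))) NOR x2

x4 NAND x5 = False NAND False = True
x4 NOR x5 = False NOR False = True
x2 NOR x5 = True NOR False = False
(x4 NOR x5) NAND (x2 NOR x5) = True NAND False = True
x4 NAND x2 = False NAND True = True
x2 NAND (x4 NAND x2) = True NAND True = False
(x2 NAND (x4 NAND x2)) NOR x4 = False NOR False = True
((x4 NOR x5) NAND (x2 NOR x5)) XOR ((x2 NAND (x4 NAND x2)) NOR x4) = True XOR True = False
x5 NOR x2 = False NOR True = False
x5 XOR (x5 NOR x2) = False XOR False = False
(((x4 NOR x5) NAND (x2 NOR x5)) XOR ((x2 NAND (x4 NAND x2)) NOR x4)) NAND (x5 XOR (x5 NOR x2)) = False NAND False = True
x2 IFF x4 = True IFF False = False
((((x4 NOR x5) NAND (x2 NOR x5)) XOR ((x2 NAND (x4 NAND x2)) NOR x4)) NAND (x5 XOR (x5 NOR x2))) XOR (x2 IFF x4) = True XOR False = True
(x4 NAND x5) NAND (((((x4 NOR x5) NAND (x2 NOR x5)) XOR ((x2 NAND (x4 NAND x2)) NOR x4)) NAND (x5 XOR (x5 NOR x2))) XOR (x2 IFF x4)) = True NAND True = False
NOT ((x4 NAND x5) NAND (((((x4 NOR x5) NAND (x2 NOR x5)) XOR ((x2 NAND (x4 NAND x2)) NOR x4)) NAND (x5 XOR (x5 NOR x2))) XOR (x2 IFF x4))) = NOT False = True
NOT NOT ((x4 NAND x5) NAND (((((x4 NOR x5) NAND (x2 NOR x5)) XOR ((x2 NAND (x4 NAND x2)) NOR x4)) NAND (x5 XOR (x5 NOR x2))) XOR (x2 IFF x4))) = NOT True = False
NOT NOT ((x4 NAND x5) NAND (((((x4 NOR x5) NAND (x2 NOR x5)) XOR ((x2 NAND (x4 NAND x2)) NOR x4)) NAND (x5 XOR (x5 NOR x2))) XOR (x2 IFF x4))) NOR x2 = False NOR True = False

False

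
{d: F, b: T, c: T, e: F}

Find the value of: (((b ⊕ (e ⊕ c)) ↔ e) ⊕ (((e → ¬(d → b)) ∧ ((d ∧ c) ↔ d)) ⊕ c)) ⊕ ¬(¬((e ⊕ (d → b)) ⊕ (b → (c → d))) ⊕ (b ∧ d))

e ⊕ c = F ⊕ T = T
b ⊕ (e ⊕ c) = T ⊕ T = F
(b ⊕ (e ⊕ c)) ↔ e = F ↔ F = T
d → b = F → T = T
¬(d → b) = ¬T = F
e → ¬(d → b) = F → F = T
d ∧ c = F ∧ T = F
(d ∧ c) ↔ d = F ↔ F = T
(e → ¬(d → b)) ∧ ((d ∧ c) ↔ d) = T ∧ T = T
((e → ¬(d → b)) ∧ ((d ∧ c) ↔ d)) ⊕ c = T ⊕ T = F
((b ⊕ (e ⊕ c)) ↔ e) ⊕ (((e → ¬(d → b)) ∧ ((d ∧ c) ↔ d)) ⊕ c) = T ⊕ F = T
d → b = F → T = T
e ⊕ (d → b) = F ⊕ T = T
c → d = T → F = F
b → (c → d) = T → F = F
(e ⊕ (d → b)) ⊕ (b → (c → d)) = T ⊕ F = T
¬((e ⊕ (d → b)) ⊕ (b → (c → d))) = ¬T = F
b ∧ d = T ∧ F = F
¬((e ⊕ (d → b)) ⊕ (b → (c → d))) ⊕ (b ∧ d) = F ⊕ F = F
¬(¬((e ⊕ (d → b)) ⊕ (b → (c → d))) ⊕ (b ∧ d)) = ¬F = T
(((b ⊕ (e ⊕ c)) ↔ e) ⊕ (((e → ¬(d → b)) ∧ ((d ∧ c) ↔ d)) ⊕ c)) ⊕ ¬(¬((e ⊕ (d → b)) ⊕ (b → (c → d))) ⊕ (b ∧ d)) = T ⊕ T = F

F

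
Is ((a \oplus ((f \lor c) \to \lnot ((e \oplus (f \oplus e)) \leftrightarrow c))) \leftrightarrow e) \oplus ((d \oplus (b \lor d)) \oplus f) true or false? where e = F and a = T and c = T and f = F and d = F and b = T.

F

f \lor c = F \lor T = T
f \oplus e = F \oplus F = F
e \oplus (f \oplus e) = F \oplus F = F
(e \oplus (f \oplus e)) \leftrightarrow c = F \leftrightarrow T = F
\lnot ((e \oplus (f \oplus e)) \leftrightarrow c) = \lnot F = T
(f \lor c) \to \lnot ((e \oplus (f \oplus e)) \leftrightarrow c) = T \to T = T
a \oplus ((f \lor c) \to \lnot ((e \oplus (f \oplus e)) \leftrightarrow c)) = T \oplus T = F
(a \oplus ((f \lor c) \to \lnot ((e \oplus (f \oplus e)) \leftrightarrow c))) \leftrightarrow e = F \leftrightarrow F = T
b \lor d = T \lor F = T
d \oplus (b \lor d) = F \oplus T = T
(d \oplus (b \lor d)) \oplus f = T \oplus F = T
((a \oplus ((f \lor c) \to \lnot ((e \oplus (f \oplus e)) \leftrightarrow c))) \leftrightarrow e) \oplus ((d \oplus (b \lor d)) \oplus f) = T \oplus T = F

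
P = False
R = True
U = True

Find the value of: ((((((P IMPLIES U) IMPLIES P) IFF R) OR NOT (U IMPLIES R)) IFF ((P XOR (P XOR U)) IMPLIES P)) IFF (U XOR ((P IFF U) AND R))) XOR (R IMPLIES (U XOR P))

P IMPLIES U = False IMPLIES True = True
(P IMPLIES U) IMPLIES P = True IMPLIES False = False
((P IMPLIES U) IMPLIES P) IFF R = False IFF True = False
U IMPLIES R = True IMPLIES True = True
NOT (U IMPLIES R) = NOT True = False
(((P IMPLIES U) IMPLIES P) IFF R) OR NOT (U IMPLIES R) = False OR False = False
P XOR U = False XOR True = True
P XOR (P XOR U) = False XOR True = True
(P XOR (P XOR U)) IMPLIES P = True IMPLIES False = False
((((P IMPLIES U) IMPLIES P) IFF R) OR NOT (U IMPLIES R)) IFF ((P XOR (P XOR U)) IMPLIES P) = False IFF False = True
P IFF U = False IFF True = False
(P IFF U) AND R = False AND True = False
U XOR ((P IFF U) AND R) = True XOR False = True
(((((P IMPLIES U) IMPLIES P) IFF R) OR NOT (U IMPLIES R)) IFF ((P XOR (P XOR U)) IMPLIES P)) IFF (U XOR ((P IFF U) AND R)) = True IFF True = True
U XOR P = True XOR False = True
R IMPLIES (U XOR P) = True IMPLIES True = True
((((((P IMPLIES U) IMPLIES P) IFF R) OR NOT (U IMPLIES R)) IFF ((P XOR (P XOR U)) IMPLIES P)) IFF (U XOR ((P IFF U) AND R))) XOR (R IMPLIES (U XOR P)) = True XOR True = False

False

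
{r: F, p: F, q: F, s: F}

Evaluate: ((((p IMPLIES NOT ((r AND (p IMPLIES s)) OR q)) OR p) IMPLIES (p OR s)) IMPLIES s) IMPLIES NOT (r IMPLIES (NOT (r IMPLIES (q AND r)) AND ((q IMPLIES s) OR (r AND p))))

F

p IMPLIES s = F IMPLIES F = T
r AND (p IMPLIES s) = F AND T = F
(r AND (p IMPLIES s)) OR q = F OR F = F
NOT ((r AND (p IMPLIES s)) OR q) = NOT F = T
p IMPLIES NOT ((r AND (p IMPLIES s)) OR q) = F IMPLIES T = T
(p IMPLIES NOT ((r AND (p IMPLIES s)) OR q)) OR p = T OR F = T
p OR s = F OR F = F
((p IMPLIES NOT ((r AND (p IMPLIES s)) OR q)) OR p) IMPLIES (p OR s) = T IMPLIES F = F
(((p IMPLIES NOT ((r AND (p IMPLIES s)) OR q)) OR p) IMPLIES (p OR s)) IMPLIES s = F IMPLIES F = T
q AND r = F AND F = F
r IMPLIES (q AND r) = F IMPLIES F = T
NOT (r IMPLIES (q AND r)) = NOT T = F
q IMPLIES s = F IMPLIES F = T
r AND p = F AND F = F
(q IMPLIES s) OR (r AND p) = T OR F = T
NOT (r IMPLIES (q AND r)) AND ((q IMPLIES s) OR (r AND p)) = F AND T = F
r IMPLIES (NOT (r IMPLIES (q AND r)) AND ((q IMPLIES s) OR (r AND p))) = F IMPLIES F = T
NOT (r IMPLIES (NOT (r IMPLIES (q AND r)) AND ((q IMPLIES s) OR (r AND p)))) = NOT T = F
((((p IMPLIES NOT ((r AND (p IMPLIES s)) OR q)) OR p) IMPLIES (p OR s)) IMPLIES s) IMPLIES NOT (r IMPLIES (NOT (r IMPLIES (q AND r)) AND ((q IMPLIES s) OR (r AND p)))) = T IMPLIES F = F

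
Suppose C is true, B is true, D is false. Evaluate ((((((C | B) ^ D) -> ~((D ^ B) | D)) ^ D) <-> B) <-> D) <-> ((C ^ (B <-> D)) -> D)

Substituting C=T, B=T, D=F:
C | B = T | T = T
(C | B) ^ D = T ^ F = T
D ^ B = F ^ T = T
(D ^ B) | D = T | F = T
~((D ^ B) | D) = ~T = F
((C | B) ^ D) -> ~((D ^ B) | D) = T -> F = F
(((C | B) ^ D) -> ~((D ^ B) | D)) ^ D = F ^ F = F
((((C | B) ^ D) -> ~((D ^ B) | D)) ^ D) <-> B = F <-> T = F
(((((C | B) ^ D) -> ~((D ^ B) | D)) ^ D) <-> B) <-> D = F <-> F = T
B <-> D = T <-> F = F
C ^ (B <-> D) = T ^ F = T
(C ^ (B <-> D)) -> D = T -> F = F
((((((C | B) ^ D) -> ~((D ^ B) | D)) ^ D) <-> B) <-> D) <-> ((C ^ (B <-> D)) -> D) = T <-> F = F

F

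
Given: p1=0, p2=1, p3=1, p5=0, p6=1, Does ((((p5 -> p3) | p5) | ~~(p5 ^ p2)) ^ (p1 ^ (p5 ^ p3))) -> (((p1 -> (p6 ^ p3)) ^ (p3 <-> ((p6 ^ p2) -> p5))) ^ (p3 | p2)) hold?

1

p5 -> p3 = 0 -> 1 = 1
(p5 -> p3) | p5 = 1 | 0 = 1
p5 ^ p2 = 0 ^ 1 = 1
~(p5 ^ p2) = ~1 = 0
~~(p5 ^ p2) = ~0 = 1
((p5 -> p3) | p5) | ~~(p5 ^ p2) = 1 | 1 = 1
p5 ^ p3 = 0 ^ 1 = 1
p1 ^ (p5 ^ p3) = 0 ^ 1 = 1
(((p5 -> p3) | p5) | ~~(p5 ^ p2)) ^ (p1 ^ (p5 ^ p3)) = 1 ^ 1 = 0
p6 ^ p3 = 1 ^ 1 = 0
p1 -> (p6 ^ p3) = 0 -> 0 = 1
p6 ^ p2 = 1 ^ 1 = 0
(p6 ^ p2) -> p5 = 0 -> 0 = 1
p3 <-> ((p6 ^ p2) -> p5) = 1 <-> 1 = 1
(p1 -> (p6 ^ p3)) ^ (p3 <-> ((p6 ^ p2) -> p5)) = 1 ^ 1 = 0
p3 | p2 = 1 | 1 = 1
((p1 -> (p6 ^ p3)) ^ (p3 <-> ((p6 ^ p2) -> p5))) ^ (p3 | p2) = 0 ^ 1 = 1
((((p5 -> p3) | p5) | ~~(p5 ^ p2)) ^ (p1 ^ (p5 ^ p3))) -> (((p1 -> (p6 ^ p3)) ^ (p3 <-> ((p6 ^ p2) -> p5))) ^ (p3 | p2)) = 0 -> 1 = 1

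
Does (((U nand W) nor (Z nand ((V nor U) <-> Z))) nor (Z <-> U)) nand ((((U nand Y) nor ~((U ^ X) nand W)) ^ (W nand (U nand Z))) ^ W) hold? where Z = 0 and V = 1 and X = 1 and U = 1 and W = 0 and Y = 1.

U nand W = 1 nand 0 = 1
V nor U = 1 nor 1 = 0
(V nor U) <-> Z = 0 <-> 0 = 1
Z nand ((V nor U) <-> Z) = 0 nand 1 = 1
(U nand W) nor (Z nand ((V nor U) <-> Z)) = 1 nor 1 = 0
Z <-> U = 0 <-> 1 = 0
((U nand W) nor (Z nand ((V nor U) <-> Z))) nor (Z <-> U) = 0 nor 0 = 1
U nand Y = 1 nand 1 = 0
U ^ X = 1 ^ 1 = 0
(U ^ X) nand W = 0 nand 0 = 1
~((U ^ X) nand W) = ~1 = 0
(U nand Y) nor ~((U ^ X) nand W) = 0 nor 0 = 1
U nand Z = 1 nand 0 = 1
W nand (U nand Z) = 0 nand 1 = 1
((U nand Y) nor ~((U ^ X) nand W)) ^ (W nand (U nand Z)) = 1 ^ 1 = 0
(((U nand Y) nor ~((U ^ X) nand W)) ^ (W nand (U nand Z))) ^ W = 0 ^ 0 = 0
(((U nand W) nor (Z nand ((V nor U) <-> Z))) nor (Z <-> U)) nand ((((U nand Y) nor ~((U ^ X) nand W)) ^ (W nand (U nand Z))) ^ W) = 1 nand 0 = 1

1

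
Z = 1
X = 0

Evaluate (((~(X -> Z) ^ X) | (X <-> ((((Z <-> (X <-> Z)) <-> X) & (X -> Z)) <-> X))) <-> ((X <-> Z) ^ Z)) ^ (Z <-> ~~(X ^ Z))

0

X -> Z = 0 -> 1 = 1
~(X -> Z) = ~1 = 0
~(X -> Z) ^ X = 0 ^ 0 = 0
X <-> Z = 0 <-> 1 = 0
Z <-> (X <-> Z) = 1 <-> 0 = 0
(Z <-> (X <-> Z)) <-> X = 0 <-> 0 = 1
X -> Z = 0 -> 1 = 1
((Z <-> (X <-> Z)) <-> X) & (X -> Z) = 1 & 1 = 1
(((Z <-> (X <-> Z)) <-> X) & (X -> Z)) <-> X = 1 <-> 0 = 0
X <-> ((((Z <-> (X <-> Z)) <-> X) & (X -> Z)) <-> X) = 0 <-> 0 = 1
(~(X -> Z) ^ X) | (X <-> ((((Z <-> (X <-> Z)) <-> X) & (X -> Z)) <-> X)) = 0 | 1 = 1
X <-> Z = 0 <-> 1 = 0
(X <-> Z) ^ Z = 0 ^ 1 = 1
((~(X -> Z) ^ X) | (X <-> ((((Z <-> (X <-> Z)) <-> X) & (X -> Z)) <-> X))) <-> ((X <-> Z) ^ Z) = 1 <-> 1 = 1
X ^ Z = 0 ^ 1 = 1
~(X ^ Z) = ~1 = 0
~~(X ^ Z) = ~0 = 1
Z <-> ~~(X ^ Z) = 1 <-> 1 = 1
(((~(X -> Z) ^ X) | (X <-> ((((Z <-> (X <-> Z)) <-> X) & (X -> Z)) <-> X))) <-> ((X <-> Z) ^ Z)) ^ (Z <-> ~~(X ^ Z)) = 1 ^ 1 = 0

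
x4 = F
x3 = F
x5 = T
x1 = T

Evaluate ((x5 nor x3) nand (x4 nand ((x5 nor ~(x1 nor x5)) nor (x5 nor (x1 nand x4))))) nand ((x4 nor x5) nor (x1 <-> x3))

x5 nor x3 = T nor F = F
x1 nor x5 = T nor T = F
~(x1 nor x5) = ~F = T
x5 nor ~(x1 nor x5) = T nor T = F
x1 nand x4 = T nand F = T
x5 nor (x1 nand x4) = T nor T = F
(x5 nor ~(x1 nor x5)) nor (x5 nor (x1 nand x4)) = F nor F = T
x4 nand ((x5 nor ~(x1 nor x5)) nor (x5 nor (x1 nand x4))) = F nand T = T
(x5 nor x3) nand (x4 nand ((x5 nor ~(x1 nor x5)) nor (x5 nor (x1 nand x4)))) = F nand T = T
x4 nor x5 = F nor T = F
x1 <-> x3 = T <-> F = F
(x4 nor x5) nor (x1 <-> x3) = F nor F = T
((x5 nor x3) nand (x4 nand ((x5 nor ~(x1 nor x5)) nor (x5 nor (x1 nand x4))))) nand ((x4 nor x5) nor (x1 <-> x3)) = T nand T = F

F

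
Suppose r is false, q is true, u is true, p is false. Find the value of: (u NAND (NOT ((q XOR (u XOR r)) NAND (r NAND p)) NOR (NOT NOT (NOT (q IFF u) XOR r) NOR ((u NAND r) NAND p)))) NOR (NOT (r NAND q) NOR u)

u XOR r = true XOR false = true
q XOR (u XOR r) = true XOR true = false
r NAND p = false NAND false = true
(q XOR (u XOR r)) NAND (r NAND p) = false NAND true = true
NOT ((q XOR (u XOR r)) NAND (r NAND p)) = NOT true = false
q IFF u = true IFF true = true
NOT (q IFF u) = NOT true = false
NOT (q IFF u) XOR r = false XOR false = false
NOT (NOT (q IFF u) XOR r) = NOT false = true
NOT NOT (NOT (q IFF u) XOR r) = NOT true = false
u NAND r = true NAND false = true
(u NAND r) NAND p = true NAND false = true
NOT NOT (NOT (q IFF u) XOR r) NOR ((u NAND r) NAND p) = false NOR true = false
NOT ((q XOR (u XOR r)) NAND (r NAND p)) NOR (NOT NOT (NOT (q IFF u) XOR r) NOR ((u NAND r) NAND p)) = false NOR false = true
u NAND (NOT ((q XOR (u XOR r)) NAND (r NAND p)) NOR (NOT NOT (NOT (q IFF u) XOR r) NOR ((u NAND r) NAND p))) = true NAND true = false
r NAND q = false NAND true = true
NOT (r NAND q) = NOT true = false
NOT (r NAND q) NOR u = false NOR true = false
(u NAND (NOT ((q XOR (u XOR r)) NAND (r NAND p)) NOR (NOT NOT (NOT (q IFF u) XOR r) NOR ((u NAND r) NAND p)))) NOR (NOT (r NAND q) NOR u) = false NOR false = true

true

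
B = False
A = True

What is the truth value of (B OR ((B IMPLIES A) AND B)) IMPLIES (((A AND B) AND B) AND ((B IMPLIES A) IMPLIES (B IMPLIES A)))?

True

B IMPLIES A = False IMPLIES True = True
(B IMPLIES A) AND B = True AND False = False
B OR ((B IMPLIES A) AND B) = False OR False = False
A AND B = True AND False = False
(A AND B) AND B = False AND False = False
B IMPLIES A = False IMPLIES True = True
B IMPLIES A = False IMPLIES True = True
(B IMPLIES A) IMPLIES (B IMPLIES A) = True IMPLIES True = True
((A AND B) AND B) AND ((B IMPLIES A) IMPLIES (B IMPLIES A)) = False AND True = False
(B OR ((B IMPLIES A) AND B)) IMPLIES (((A AND B) AND B) AND ((B IMPLIES A) IMPLIES (B IMPLIES A))) = False IMPLIES False = True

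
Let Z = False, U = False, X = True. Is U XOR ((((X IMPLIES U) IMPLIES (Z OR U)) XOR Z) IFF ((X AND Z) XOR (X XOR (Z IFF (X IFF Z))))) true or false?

Substituting Z=False, U=False, X=True:
X IMPLIES U = True IMPLIES False = False
Z OR U = False OR False = False
(X IMPLIES U) IMPLIES (Z OR U) = False IMPLIES False = True
((X IMPLIES U) IMPLIES (Z OR U)) XOR Z = True XOR False = True
X AND Z = True AND False = False
X IFF Z = True IFF False = False
Z IFF (X IFF Z) = False IFF False = True
X XOR (Z IFF (X IFF Z)) = True XOR True = False
(X AND Z) XOR (X XOR (Z IFF (X IFF Z))) = False XOR False = False
(((X IMPLIES U) IMPLIES (Z OR U)) XOR Z) IFF ((X AND Z) XOR (X XOR (Z IFF (X IFF Z)))) = True IFF False = False
U XOR ((((X IMPLIES U) IMPLIES (Z OR U)) XOR Z) IFF ((X AND Z) XOR (X XOR (Z IFF (X IFF Z))))) = False XOR False = False

False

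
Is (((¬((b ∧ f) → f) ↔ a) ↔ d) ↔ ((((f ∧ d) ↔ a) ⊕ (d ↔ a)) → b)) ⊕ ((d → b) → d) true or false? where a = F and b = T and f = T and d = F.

F

Substituting a=F, b=T, f=T, d=F:
b ∧ f = T ∧ T = T
(b ∧ f) → f = T → T = T
¬((b ∧ f) → f) = ¬T = F
¬((b ∧ f) → f) ↔ a = F ↔ F = T
(¬((b ∧ f) → f) ↔ a) ↔ d = T ↔ F = F
f ∧ d = T ∧ F = F
(f ∧ d) ↔ a = F ↔ F = T
d ↔ a = F ↔ F = T
((f ∧ d) ↔ a) ⊕ (d ↔ a) = T ⊕ T = F
(((f ∧ d) ↔ a) ⊕ (d ↔ a)) → b = F → T = T
((¬((b ∧ f) → f) ↔ a) ↔ d) ↔ ((((f ∧ d) ↔ a) ⊕ (d ↔ a)) → b) = F ↔ T = F
d → b = F → T = T
(d → b) → d = T → F = F
(((¬((b ∧ f) → f) ↔ a) ↔ d) ↔ ((((f ∧ d) ↔ a) ⊕ (d ↔ a)) → b)) ⊕ ((d → b) → d) = F ⊕ F = F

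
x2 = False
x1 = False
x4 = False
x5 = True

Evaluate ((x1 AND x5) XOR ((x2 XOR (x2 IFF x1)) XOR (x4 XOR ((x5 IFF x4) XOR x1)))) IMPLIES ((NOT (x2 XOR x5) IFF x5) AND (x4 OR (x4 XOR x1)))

x1 AND x5 = False AND True = False
x2 IFF x1 = False IFF False = True
x2 XOR (x2 IFF x1) = False XOR True = True
x5 IFF x4 = True IFF False = False
(x5 IFF x4) XOR x1 = False XOR False = False
x4 XOR ((x5 IFF x4) XOR x1) = False XOR False = False
(x2 XOR (x2 IFF x1)) XOR (x4 XOR ((x5 IFF x4) XOR x1)) = True XOR False = True
(x1 AND x5) XOR ((x2 XOR (x2 IFF x1)) XOR (x4 XOR ((x5 IFF x4) XOR x1))) = False XOR True = True
x2 XOR x5 = False XOR True = True
NOT (x2 XOR x5) = NOT True = False
NOT (x2 XOR x5) IFF x5 = False IFF True = False
x4 XOR x1 = False XOR False = False
x4 OR (x4 XOR x1) = False OR False = False
(NOT (x2 XOR x5) IFF x5) AND (x4 OR (x4 XOR x1)) = False AND False = False
((x1 AND x5) XOR ((x2 XOR (x2 IFF x1)) XOR (x4 XOR ((x5 IFF x4) XOR x1)))) IMPLIES ((NOT (x2 XOR x5) IFF x5) AND (x4 OR (x4 XOR x1))) = True IMPLIES False = False

False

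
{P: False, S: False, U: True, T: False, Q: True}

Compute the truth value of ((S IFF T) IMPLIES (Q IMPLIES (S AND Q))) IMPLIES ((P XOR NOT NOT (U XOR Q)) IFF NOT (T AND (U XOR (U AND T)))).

S IFF T = False IFF False = True
S AND Q = False AND True = False
Q IMPLIES (S AND Q) = True IMPLIES False = False
(S IFF T) IMPLIES (Q IMPLIES (S AND Q)) = True IMPLIES False = False
U XOR Q = True XOR True = False
NOT (U XOR Q) = NOT False = True
NOT NOT (U XOR Q) = NOT True = False
P XOR NOT NOT (U XOR Q) = False XOR False = False
U AND T = True AND False = False
U XOR (U AND T) = True XOR False = True
T AND (U XOR (U AND T)) = False AND True = False
NOT (T AND (U XOR (U AND T))) = NOT False = True
(P XOR NOT NOT (U XOR Q)) IFF NOT (T AND (U XOR (U AND T))) = False IFF True = False
((S IFF T) IMPLIES (Q IMPLIES (S AND Q))) IMPLIES ((P XOR NOT NOT (U XOR Q)) IFF NOT (T AND (U XOR (U AND T)))) = False IMPLIES False = True

True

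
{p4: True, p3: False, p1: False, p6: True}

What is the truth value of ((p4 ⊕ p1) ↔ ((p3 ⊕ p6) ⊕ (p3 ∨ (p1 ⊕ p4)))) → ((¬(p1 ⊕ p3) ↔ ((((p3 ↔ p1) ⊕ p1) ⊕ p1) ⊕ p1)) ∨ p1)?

Substituting p4=True, p3=False, p1=False, p6=True:
p4 ⊕ p1 = True ⊕ False = True
p3 ⊕ p6 = False ⊕ True = True
p1 ⊕ p4 = False ⊕ True = True
p3 ∨ (p1 ⊕ p4) = False ∨ True = True
(p3 ⊕ p6) ⊕ (p3 ∨ (p1 ⊕ p4)) = True ⊕ True = False
(p4 ⊕ p1) ↔ ((p3 ⊕ p6) ⊕ (p3 ∨ (p1 ⊕ p4))) = True ↔ False = False
p1 ⊕ p3 = False ⊕ False = False
¬(p1 ⊕ p3) = ¬False = True
p3 ↔ p1 = False ↔ False = True
(p3 ↔ p1) ⊕ p1 = True ⊕ False = True
((p3 ↔ p1) ⊕ p1) ⊕ p1 = True ⊕ False = True
(((p3 ↔ p1) ⊕ p1) ⊕ p1) ⊕ p1 = True ⊕ False = True
¬(p1 ⊕ p3) ↔ ((((p3 ↔ p1) ⊕ p1) ⊕ p1) ⊕ p1) = True ↔ True = True
(¬(p1 ⊕ p3) ↔ ((((p3 ↔ p1) ⊕ p1) ⊕ p1) ⊕ p1)) ∨ p1 = True ∨ False = True
((p4 ⊕ p1) ↔ ((p3 ⊕ p6) ⊕ (p3 ∨ (p1 ⊕ p4)))) → ((¬(p1 ⊕ p3) ↔ ((((p3 ↔ p1) ⊕ p1) ⊕ p1) ⊕ p1)) ∨ p1) = False → True = True

True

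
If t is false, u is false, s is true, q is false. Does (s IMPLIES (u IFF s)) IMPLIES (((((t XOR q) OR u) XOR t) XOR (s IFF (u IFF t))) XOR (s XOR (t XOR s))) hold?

True

u IFF s = False IFF True = False
s IMPLIES (u IFF s) = True IMPLIES False = False
t XOR q = False XOR False = False
(t XOR q) OR u = False OR False = False
((t XOR q) OR u) XOR t = False XOR False = False
u IFF t = False IFF False = True
s IFF (u IFF t) = True IFF True = True
(((t XOR q) OR u) XOR t) XOR (s IFF (u IFF t)) = False XOR True = True
t XOR s = False XOR True = True
s XOR (t XOR s) = True XOR True = False
((((t XOR q) OR u) XOR t) XOR (s IFF (u IFF t))) XOR (s XOR (t XOR s)) = True XOR False = True
(s IMPLIES (u IFF s)) IMPLIES (((((t XOR q) OR u) XOR t) XOR (s IFF (u IFF t))) XOR (s XOR (t XOR s))) = False IMPLIES True = True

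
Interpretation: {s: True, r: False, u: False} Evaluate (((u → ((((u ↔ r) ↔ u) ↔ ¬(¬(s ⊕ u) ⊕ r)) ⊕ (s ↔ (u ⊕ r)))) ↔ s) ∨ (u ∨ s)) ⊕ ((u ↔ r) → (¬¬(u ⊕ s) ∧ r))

u ↔ r = False ↔ False = True
(u ↔ r) ↔ u = True ↔ False = False
s ⊕ u = True ⊕ False = True
¬(s ⊕ u) = ¬True = False
¬(s ⊕ u) ⊕ r = False ⊕ False = False
¬(¬(s ⊕ u) ⊕ r) = ¬False = True
((u ↔ r) ↔ u) ↔ ¬(¬(s ⊕ u) ⊕ r) = False ↔ True = False
u ⊕ r = False ⊕ False = False
s ↔ (u ⊕ r) = True ↔ False = False
(((u ↔ r) ↔ u) ↔ ¬(¬(s ⊕ u) ⊕ r)) ⊕ (s ↔ (u ⊕ r)) = False ⊕ False = False
u → ((((u ↔ r) ↔ u) ↔ ¬(¬(s ⊕ u) ⊕ r)) ⊕ (s ↔ (u ⊕ r))) = False → False = True
(u → ((((u ↔ r) ↔ u) ↔ ¬(¬(s ⊕ u) ⊕ r)) ⊕ (s ↔ (u ⊕ r)))) ↔ s = True ↔ True = True
u ∨ s = False ∨ True = True
((u → ((((u ↔ r) ↔ u) ↔ ¬(¬(s ⊕ u) ⊕ r)) ⊕ (s ↔ (u ⊕ r)))) ↔ s) ∨ (u ∨ s) = True ∨ True = True
u ↔ r = False ↔ False = True
u ⊕ s = False ⊕ True = True
¬(u ⊕ s) = ¬True = False
¬¬(u ⊕ s) = ¬False = True
¬¬(u ⊕ s) ∧ r = True ∧ False = False
(u ↔ r) → (¬¬(u ⊕ s) ∧ r) = True → False = False
(((u → ((((u ↔ r) ↔ u) ↔ ¬(¬(s ⊕ u) ⊕ r)) ⊕ (s ↔ (u ⊕ r)))) ↔ s) ∨ (u ∨ s)) ⊕ ((u ↔ r) → (¬¬(u ⊕ s) ∧ r)) = True ⊕ False = True

True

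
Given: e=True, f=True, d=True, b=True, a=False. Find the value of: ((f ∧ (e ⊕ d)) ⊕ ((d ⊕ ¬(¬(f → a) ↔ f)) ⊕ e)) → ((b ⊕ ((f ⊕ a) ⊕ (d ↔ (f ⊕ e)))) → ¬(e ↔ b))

True

e ⊕ d = True ⊕ True = False
f ∧ (e ⊕ d) = True ∧ False = False
f → a = True → False = False
¬(f → a) = ¬False = True
¬(f → a) ↔ f = True ↔ True = True
¬(¬(f → a) ↔ f) = ¬True = False
d ⊕ ¬(¬(f → a) ↔ f) = True ⊕ False = True
(d ⊕ ¬(¬(f → a) ↔ f)) ⊕ e = True ⊕ True = False
(f ∧ (e ⊕ d)) ⊕ ((d ⊕ ¬(¬(f → a) ↔ f)) ⊕ e) = False ⊕ False = False
f ⊕ a = True ⊕ False = True
f ⊕ e = True ⊕ True = False
d ↔ (f ⊕ e) = True ↔ False = False
(f ⊕ a) ⊕ (d ↔ (f ⊕ e)) = True ⊕ False = True
b ⊕ ((f ⊕ a) ⊕ (d ↔ (f ⊕ e))) = True ⊕ True = False
e ↔ b = True ↔ True = True
¬(e ↔ b) = ¬True = False
(b ⊕ ((f ⊕ a) ⊕ (d ↔ (f ⊕ e)))) → ¬(e ↔ b) = False → False = True
((f ∧ (e ⊕ d)) ⊕ ((d ⊕ ¬(¬(f → a) ↔ f)) ⊕ e)) → ((b ⊕ ((f ⊕ a) ⊕ (d ↔ (f ⊕ e)))) → ¬(e ↔ b)) = False → True = True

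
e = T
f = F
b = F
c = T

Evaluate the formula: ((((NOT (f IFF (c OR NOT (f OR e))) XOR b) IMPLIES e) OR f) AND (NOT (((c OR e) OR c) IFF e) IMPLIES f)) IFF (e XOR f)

f OR e = F OR T = T
NOT (f OR e) = NOT T = F
c OR NOT (f OR e) = T OR F = T
f IFF (c OR NOT (f OR e)) = F IFF T = F
NOT (f IFF (c OR NOT (f OR e))) = NOT F = T
NOT (f IFF (c OR NOT (f OR e))) XOR b = T XOR F = T
(NOT (f IFF (c OR NOT (f OR e))) XOR b) IMPLIES e = T IMPLIES T = T
((NOT (f IFF (c OR NOT (f OR e))) XOR b) IMPLIES e) OR f = T OR F = T
c OR e = T OR T = T
(c OR e) OR c = T OR T = T
((c OR e) OR c) IFF e = T IFF T = T
NOT (((c OR e) OR c) IFF e) = NOT T = F
NOT (((c OR e) OR c) IFF e) IMPLIES f = F IMPLIES F = T
(((NOT (f IFF (c OR NOT (f OR e))) XOR b) IMPLIES e) OR f) AND (NOT (((c OR e) OR c) IFF e) IMPLIES f) = T AND T = T
e XOR f = T XOR F = T
((((NOT (f IFF (c OR NOT (f OR e))) XOR b) IMPLIES e) OR f) AND (NOT (((c OR e) OR c) IFF e) IMPLIES f)) IFF (e XOR f) = T IFF T = T

T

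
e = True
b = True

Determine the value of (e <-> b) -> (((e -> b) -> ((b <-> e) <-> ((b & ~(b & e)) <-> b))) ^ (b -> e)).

True

e <-> b = True <-> True = True
e -> b = True -> True = True
b <-> e = True <-> True = True
b & e = True & True = True
~(b & e) = ~True = False
b & ~(b & e) = True & False = False
(b & ~(b & e)) <-> b = False <-> True = False
(b <-> e) <-> ((b & ~(b & e)) <-> b) = True <-> False = False
(e -> b) -> ((b <-> e) <-> ((b & ~(b & e)) <-> b)) = True -> False = False
b -> e = True -> True = True
((e -> b) -> ((b <-> e) <-> ((b & ~(b & e)) <-> b))) ^ (b -> e) = False ^ True = True
(e <-> b) -> (((e -> b) -> ((b <-> e) <-> ((b & ~(b & e)) <-> b))) ^ (b -> e)) = True -> True = True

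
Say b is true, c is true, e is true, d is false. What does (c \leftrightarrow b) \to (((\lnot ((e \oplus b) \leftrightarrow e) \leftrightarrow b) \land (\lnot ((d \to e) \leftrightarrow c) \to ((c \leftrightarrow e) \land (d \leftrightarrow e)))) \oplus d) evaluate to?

T

c \leftrightarrow b = T \leftrightarrow T = T
e \oplus b = T \oplus T = F
(e \oplus b) \leftrightarrow e = F \leftrightarrow T = F
\lnot ((e \oplus b) \leftrightarrow e) = \lnot F = T
\lnot ((e \oplus b) \leftrightarrow e) \leftrightarrow b = T \leftrightarrow T = T
d \to e = F \to T = T
(d \to e) \leftrightarrow c = T \leftrightarrow T = T
\lnot ((d \to e) \leftrightarrow c) = \lnot T = F
c \leftrightarrow e = T \leftrightarrow T = T
d \leftrightarrow e = F \leftrightarrow T = F
(c \leftrightarrow e) \land (d \leftrightarrow e) = T \land F = F
\lnot ((d \to e) \leftrightarrow c) \to ((c \leftrightarrow e) \land (d \leftrightarrow e)) = F \to F = T
(\lnot ((e \oplus b) \leftrightarrow e) \leftrightarrow b) \land (\lnot ((d \to e) \leftrightarrow c) \to ((c \leftrightarrow e) \land (d \leftrightarrow e))) = T \land T = T
((\lnot ((e \oplus b) \leftrightarrow e) \leftrightarrow b) \land (\lnot ((d \to e) \leftrightarrow c) \to ((c \leftrightarrow e) \land (d \leftrightarrow e)))) \oplus d = T \oplus F = T
(c \leftrightarrow b) \to (((\lnot ((e \oplus b) \leftrightarrow e) \leftrightarrow b) \land (\lnot ((d \to e) \leftrightarrow c) \to ((c \leftrightarrow e) \land (d \leftrightarrow e)))) \oplus d) = T \to T = T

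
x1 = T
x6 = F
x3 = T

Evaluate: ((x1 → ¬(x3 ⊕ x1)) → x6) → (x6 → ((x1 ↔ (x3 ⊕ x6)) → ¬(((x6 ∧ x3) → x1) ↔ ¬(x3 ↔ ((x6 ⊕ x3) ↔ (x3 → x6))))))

T

x3 ⊕ x1 = T ⊕ T = F
¬(x3 ⊕ x1) = ¬F = T
x1 → ¬(x3 ⊕ x1) = T → T = T
(x1 → ¬(x3 ⊕ x1)) → x6 = T → F = F
x3 ⊕ x6 = T ⊕ F = T
x1 ↔ (x3 ⊕ x6) = T ↔ T = T
x6 ∧ x3 = F ∧ T = F
(x6 ∧ x3) → x1 = F → T = T
x6 ⊕ x3 = F ⊕ T = T
x3 → x6 = T → F = F
(x6 ⊕ x3) ↔ (x3 → x6) = T ↔ F = F
x3 ↔ ((x6 ⊕ x3) ↔ (x3 → x6)) = T ↔ F = F
¬(x3 ↔ ((x6 ⊕ x3) ↔ (x3 → x6))) = ¬F = T
((x6 ∧ x3) → x1) ↔ ¬(x3 ↔ ((x6 ⊕ x3) ↔ (x3 → x6))) = T ↔ T = T
¬(((x6 ∧ x3) → x1) ↔ ¬(x3 ↔ ((x6 ⊕ x3) ↔ (x3 → x6)))) = ¬T = F
(x1 ↔ (x3 ⊕ x6)) → ¬(((x6 ∧ x3) → x1) ↔ ¬(x3 ↔ ((x6 ⊕ x3) ↔ (x3 → x6)))) = T → F = F
x6 → ((x1 ↔ (x3 ⊕ x6)) → ¬(((x6 ∧ x3) → x1) ↔ ¬(x3 ↔ ((x6 ⊕ x3) ↔ (x3 → x6))))) = F → F = T
((x1 → ¬(x3 ⊕ x1)) → x6) → (x6 → ((x1 ↔ (x3 ⊕ x6)) → ¬(((x6 ∧ x3) → x1) ↔ ¬(x3 ↔ ((x6 ⊕ x3) ↔ (x3 → x6)))))) = F → T = T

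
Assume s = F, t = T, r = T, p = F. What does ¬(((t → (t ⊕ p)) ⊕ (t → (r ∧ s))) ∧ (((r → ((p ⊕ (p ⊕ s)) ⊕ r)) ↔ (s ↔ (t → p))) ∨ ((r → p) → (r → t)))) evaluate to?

Substituting s=F, t=T, r=T, p=F:
t ⊕ p = T ⊕ F = T
t → (t ⊕ p) = T → T = T
r ∧ s = T ∧ F = F
t → (r ∧ s) = T → F = F
(t → (t ⊕ p)) ⊕ (t → (r ∧ s)) = T ⊕ F = T
p ⊕ s = F ⊕ F = F
p ⊕ (p ⊕ s) = F ⊕ F = F
(p ⊕ (p ⊕ s)) ⊕ r = F ⊕ T = T
r → ((p ⊕ (p ⊕ s)) ⊕ r) = T → T = T
t → p = T → F = F
s ↔ (t → p) = F ↔ F = T
(r → ((p ⊕ (p ⊕ s)) ⊕ r)) ↔ (s ↔ (t → p)) = T ↔ T = T
r → p = T → F = F
r → t = T → T = T
(r → p) → (r → t) = F → T = T
((r → ((p ⊕ (p ⊕ s)) ⊕ r)) ↔ (s ↔ (t → p))) ∨ ((r → p) → (r → t)) = T ∨ T = T
((t → (t ⊕ p)) ⊕ (t → (r ∧ s))) ∧ (((r → ((p ⊕ (p ⊕ s)) ⊕ r)) ↔ (s ↔ (t → p))) ∨ ((r → p) → (r → t))) = T ∧ T = T
¬(((t → (t ⊕ p)) ⊕ (t → (r ∧ s))) ∧ (((r → ((p ⊕ (p ⊕ s)) ⊕ r)) ↔ (s ↔ (t → p))) ∨ ((r → p) → (r → t)))) = ¬T = F

F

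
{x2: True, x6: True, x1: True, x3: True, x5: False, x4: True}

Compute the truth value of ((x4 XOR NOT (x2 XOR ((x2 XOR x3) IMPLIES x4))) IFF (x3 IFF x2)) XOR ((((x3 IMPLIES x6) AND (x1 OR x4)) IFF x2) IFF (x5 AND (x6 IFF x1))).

False

Substituting x2=True, x6=True, x1=True, x3=True, x5=False, x4=True:
x2 XOR x3 = True XOR True = False
(x2 XOR x3) IMPLIES x4 = False IMPLIES True = True
x2 XOR ((x2 XOR x3) IMPLIES x4) = True XOR True = False
NOT (x2 XOR ((x2 XOR x3) IMPLIES x4)) = NOT False = True
x4 XOR NOT (x2 XOR ((x2 XOR x3) IMPLIES x4)) = True XOR True = False
x3 IFF x2 = True IFF True = True
(x4 XOR NOT (x2 XOR ((x2 XOR x3) IMPLIES x4))) IFF (x3 IFF x2) = False IFF True = False
x3 IMPLIES x6 = True IMPLIES True = True
x1 OR x4 = True OR True = True
(x3 IMPLIES x6) AND (x1 OR x4) = True AND True = True
((x3 IMPLIES x6) AND (x1 OR x4)) IFF x2 = True IFF True = True
x6 IFF x1 = True IFF True = True
x5 AND (x6 IFF x1) = False AND True = False
(((x3 IMPLIES x6) AND (x1 OR x4)) IFF x2) IFF (x5 AND (x6 IFF x1)) = True IFF False = False
((x4 XOR NOT (x2 XOR ((x2 XOR x3) IMPLIES x4))) IFF (x3 IFF x2)) XOR ((((x3 IMPLIES x6) AND (x1 OR x4)) IFF x2) IFF (x5 AND (x6 IFF x1))) = False XOR False = False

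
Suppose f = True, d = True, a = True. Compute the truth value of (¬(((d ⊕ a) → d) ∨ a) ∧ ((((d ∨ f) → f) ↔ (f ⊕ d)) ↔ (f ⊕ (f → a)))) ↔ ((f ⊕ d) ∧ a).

d ⊕ a = True ⊕ True = False
(d ⊕ a) → d = False → True = True
((d ⊕ a) → d) ∨ a = True ∨ True = True
¬(((d ⊕ a) → d) ∨ a) = ¬True = False
d ∨ f = True ∨ True = True
(d ∨ f) → f = True → True = True
f ⊕ d = True ⊕ True = False
((d ∨ f) → f) ↔ (f ⊕ d) = True ↔ False = False
f → a = True → True = True
f ⊕ (f → a) = True ⊕ True = False
(((d ∨ f) → f) ↔ (f ⊕ d)) ↔ (f ⊕ (f → a)) = False ↔ False = True
¬(((d ⊕ a) → d) ∨ a) ∧ ((((d ∨ f) → f) ↔ (f ⊕ d)) ↔ (f ⊕ (f → a))) = False ∧ True = False
f ⊕ d = True ⊕ True = False
(f ⊕ d) ∧ a = False ∧ True = False
(¬(((d ⊕ a) → d) ∨ a) ∧ ((((d ∨ f) → f) ↔ (f ⊕ d)) ↔ (f ⊕ (f → a)))) ↔ ((f ⊕ d) ∧ a) = False ↔ False = True

True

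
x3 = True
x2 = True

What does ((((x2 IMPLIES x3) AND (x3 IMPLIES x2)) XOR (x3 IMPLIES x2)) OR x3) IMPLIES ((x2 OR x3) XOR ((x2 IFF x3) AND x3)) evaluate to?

False

Substituting x3=True, x2=True:
x2 IMPLIES x3 = True IMPLIES True = True
x3 IMPLIES x2 = True IMPLIES True = True
(x2 IMPLIES x3) AND (x3 IMPLIES x2) = True AND True = True
x3 IMPLIES x2 = True IMPLIES True = True
((x2 IMPLIES x3) AND (x3 IMPLIES x2)) XOR (x3 IMPLIES x2) = True XOR True = False
(((x2 IMPLIES x3) AND (x3 IMPLIES x2)) XOR (x3 IMPLIES x2)) OR x3 = False OR True = True
x2 OR x3 = True OR True = True
x2 IFF x3 = True IFF True = True
(x2 IFF x3) AND x3 = True AND True = True
(x2 OR x3) XOR ((x2 IFF x3) AND x3) = True XOR True = False
((((x2 IMPLIES x3) AND (x3 IMPLIES x2)) XOR (x3 IMPLIES x2)) OR x3) IMPLIES ((x2 OR x3) XOR ((x2 IFF x3) AND x3)) = True IMPLIES False = False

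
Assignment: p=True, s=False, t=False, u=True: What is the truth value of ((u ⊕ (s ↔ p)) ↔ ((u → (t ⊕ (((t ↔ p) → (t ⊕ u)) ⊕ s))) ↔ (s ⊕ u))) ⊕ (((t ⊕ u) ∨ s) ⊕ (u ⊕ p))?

s ↔ p = False ↔ True = False
u ⊕ (s ↔ p) = True ⊕ False = True
t ↔ p = False ↔ True = False
t ⊕ u = False ⊕ True = True
(t ↔ p) → (t ⊕ u) = False → True = True
((t ↔ p) → (t ⊕ u)) ⊕ s = True ⊕ False = True
t ⊕ (((t ↔ p) → (t ⊕ u)) ⊕ s) = False ⊕ True = True
u → (t ⊕ (((t ↔ p) → (t ⊕ u)) ⊕ s)) = True → True = True
s ⊕ u = False ⊕ True = True
(u → (t ⊕ (((t ↔ p) → (t ⊕ u)) ⊕ s))) ↔ (s ⊕ u) = True ↔ True = True
(u ⊕ (s ↔ p)) ↔ ((u → (t ⊕ (((t ↔ p) → (t ⊕ u)) ⊕ s))) ↔ (s ⊕ u)) = True ↔ True = True
t ⊕ u = False ⊕ True = True
(t ⊕ u) ∨ s = True ∨ False = True
u ⊕ p = True ⊕ True = False
((t ⊕ u) ∨ s) ⊕ (u ⊕ p) = True ⊕ False = True
((u ⊕ (s ↔ p)) ↔ ((u → (t ⊕ (((t ↔ p) → (t ⊕ u)) ⊕ s))) ↔ (s ⊕ u))) ⊕ (((t ⊕ u) ∨ s) ⊕ (u ⊕ p)) = True ⊕ True = False

False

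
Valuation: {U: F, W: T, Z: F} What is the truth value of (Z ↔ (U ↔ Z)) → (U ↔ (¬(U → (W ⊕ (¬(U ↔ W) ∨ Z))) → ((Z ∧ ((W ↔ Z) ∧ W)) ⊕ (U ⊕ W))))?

Substituting U=F, W=T, Z=F:
U ↔ Z = F ↔ F = T
Z ↔ (U ↔ Z) = F ↔ T = F
U ↔ W = F ↔ T = F
¬(U ↔ W) = ¬F = T
¬(U ↔ W) ∨ Z = T ∨ F = T
W ⊕ (¬(U ↔ W) ∨ Z) = T ⊕ T = F
U → (W ⊕ (¬(U ↔ W) ∨ Z)) = F → F = T
¬(U → (W ⊕ (¬(U ↔ W) ∨ Z))) = ¬T = F
W ↔ Z = T ↔ F = F
(W ↔ Z) ∧ W = F ∧ T = F
Z ∧ ((W ↔ Z) ∧ W) = F ∧ F = F
U ⊕ W = F ⊕ T = T
(Z ∧ ((W ↔ Z) ∧ W)) ⊕ (U ⊕ W) = F ⊕ T = T
¬(U → (W ⊕ (¬(U ↔ W) ∨ Z))) → ((Z ∧ ((W ↔ Z) ∧ W)) ⊕ (U ⊕ W)) = F → T = T
U ↔ (¬(U → (W ⊕ (¬(U ↔ W) ∨ Z))) → ((Z ∧ ((W ↔ Z) ∧ W)) ⊕ (U ⊕ W))) = F ↔ T = F
(Z ↔ (U ↔ Z)) → (U ↔ (¬(U → (W ⊕ (¬(U ↔ W) ∨ Z))) → ((Z ∧ ((W ↔ Z) ∧ W)) ⊕ (U ⊕ W)))) = F → F = T

T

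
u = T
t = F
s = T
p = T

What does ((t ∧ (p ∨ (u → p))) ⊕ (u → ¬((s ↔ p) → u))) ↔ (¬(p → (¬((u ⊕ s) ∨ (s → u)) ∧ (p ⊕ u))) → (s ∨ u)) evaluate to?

Substituting u=T, t=F, s=T, p=T:
u → p = T → T = T
p ∨ (u → p) = T ∨ T = T
t ∧ (p ∨ (u → p)) = F ∧ T = F
s ↔ p = T ↔ T = T
(s ↔ p) → u = T → T = T
¬((s ↔ p) → u) = ¬T = F
u → ¬((s ↔ p) → u) = T → F = F
(t ∧ (p ∨ (u → p))) ⊕ (u → ¬((s ↔ p) → u)) = F ⊕ F = F
u ⊕ s = T ⊕ T = F
s → u = T → T = T
(u ⊕ s) ∨ (s → u) = F ∨ T = T
¬((u ⊕ s) ∨ (s → u)) = ¬T = F
p ⊕ u = T ⊕ T = F
¬((u ⊕ s) ∨ (s → u)) ∧ (p ⊕ u) = F ∧ F = F
p → (¬((u ⊕ s) ∨ (s → u)) ∧ (p ⊕ u)) = T → F = F
¬(p → (¬((u ⊕ s) ∨ (s → u)) ∧ (p ⊕ u))) = ¬F = T
s ∨ u = T ∨ T = T
¬(p → (¬((u ⊕ s) ∨ (s → u)) ∧ (p ⊕ u))) → (s ∨ u) = T → T = T
((t ∧ (p ∨ (u → p))) ⊕ (u → ¬((s ↔ p) → u))) ↔ (¬(p → (¬((u ⊕ s) ∨ (s → u)) ∧ (p ⊕ u))) → (s ∨ u)) = F ↔ T = F

F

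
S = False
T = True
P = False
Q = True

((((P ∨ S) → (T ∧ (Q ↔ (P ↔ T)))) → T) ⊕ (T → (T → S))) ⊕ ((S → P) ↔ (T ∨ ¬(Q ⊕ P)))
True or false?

False

Substituting S=False, T=True, P=False, Q=True:
P ∨ S = False ∨ False = False
P ↔ T = False ↔ True = False
Q ↔ (P ↔ T) = True ↔ False = False
T ∧ (Q ↔ (P ↔ T)) = True ∧ False = False
(P ∨ S) → (T ∧ (Q ↔ (P ↔ T))) = False → False = True
((P ∨ S) → (T ∧ (Q ↔ (P ↔ T)))) → T = True → True = True
T → S = True → False = False
T → (T → S) = True → False = False
(((P ∨ S) → (T ∧ (Q ↔ (P ↔ T)))) → T) ⊕ (T → (T → S)) = True ⊕ False = True
S → P = False → False = True
Q ⊕ P = True ⊕ False = True
¬(Q ⊕ P) = ¬True = False
T ∨ ¬(Q ⊕ P) = True ∨ False = True
(S → P) ↔ (T ∨ ¬(Q ⊕ P)) = True ↔ True = True
((((P ∨ S) → (T ∧ (Q ↔ (P ↔ T)))) → T) ⊕ (T → (T → S))) ⊕ ((S → P) ↔ (T ∨ ¬(Q ⊕ P))) = True ⊕ True = False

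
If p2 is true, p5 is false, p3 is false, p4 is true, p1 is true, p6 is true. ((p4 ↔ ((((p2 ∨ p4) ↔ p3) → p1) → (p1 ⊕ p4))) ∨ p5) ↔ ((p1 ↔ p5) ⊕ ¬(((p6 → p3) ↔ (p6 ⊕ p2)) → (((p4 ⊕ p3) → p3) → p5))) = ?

True

p2 ∨ p4 = True ∨ True = True
(p2 ∨ p4) ↔ p3 = True ↔ False = False
((p2 ∨ p4) ↔ p3) → p1 = False → True = True
p1 ⊕ p4 = True ⊕ True = False
(((p2 ∨ p4) ↔ p3) → p1) → (p1 ⊕ p4) = True → False = False
p4 ↔ ((((p2 ∨ p4) ↔ p3) → p1) → (p1 ⊕ p4)) = True ↔ False = False
(p4 ↔ ((((p2 ∨ p4) ↔ p3) → p1) → (p1 ⊕ p4))) ∨ p5 = False ∨ False = False
p1 ↔ p5 = True ↔ False = False
p6 → p3 = True → False = False
p6 ⊕ p2 = True ⊕ True = False
(p6 → p3) ↔ (p6 ⊕ p2) = False ↔ False = True
p4 ⊕ p3 = True ⊕ False = True
(p4 ⊕ p3) → p3 = True → False = False
((p4 ⊕ p3) → p3) → p5 = False → False = True
((p6 → p3) ↔ (p6 ⊕ p2)) → (((p4 ⊕ p3) → p3) → p5) = True → True = True
¬(((p6 → p3) ↔ (p6 ⊕ p2)) → (((p4 ⊕ p3) → p3) → p5)) = ¬True = False
(p1 ↔ p5) ⊕ ¬(((p6 → p3) ↔ (p6 ⊕ p2)) → (((p4 ⊕ p3) → p3) → p5)) = False ⊕ False = False
((p4 ↔ ((((p2 ∨ p4) ↔ p3) → p1) → (p1 ⊕ p4))) ∨ p5) ↔ ((p1 ↔ p5) ⊕ ¬(((p6 → p3) ↔ (p6 ⊕ p2)) → (((p4 ⊕ p3) → p3) → p5))) = False ↔ False = True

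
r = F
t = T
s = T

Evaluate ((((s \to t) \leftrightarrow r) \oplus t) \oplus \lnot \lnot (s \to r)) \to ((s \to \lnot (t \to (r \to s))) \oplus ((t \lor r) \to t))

T

s \to t = T \to T = T
(s \to t) \leftrightarrow r = T \leftrightarrow F = F
((s \to t) \leftrightarrow r) \oplus t = F \oplus T = T
s \to r = T \to F = F
\lnot (s \to r) = \lnot F = T
\lnot \lnot (s \to r) = \lnot T = F
(((s \to t) \leftrightarrow r) \oplus t) \oplus \lnot \lnot (s \to r) = T \oplus F = T
r \to s = F \to T = T
t \to (r \to s) = T \to T = T
\lnot (t \to (r \to s)) = \lnot T = F
s \to \lnot (t \to (r \to s)) = T \to F = F
t \lor r = T \lor F = T
(t \lor r) \to t = T \to T = T
(s \to \lnot (t \to (r \to s))) \oplus ((t \lor r) \to t) = F \oplus T = T
((((s \to t) \leftrightarrow r) \oplus t) \oplus \lnot \lnot (s \to r)) \to ((s \to \lnot (t \to (r \to s))) \oplus ((t \lor r) \to t)) = T \to T = T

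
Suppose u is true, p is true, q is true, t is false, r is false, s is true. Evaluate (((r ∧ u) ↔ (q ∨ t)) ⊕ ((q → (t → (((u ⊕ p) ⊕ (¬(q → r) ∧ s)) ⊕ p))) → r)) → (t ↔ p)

r ∧ u = F ∧ T = F
q ∨ t = T ∨ F = T
(r ∧ u) ↔ (q ∨ t) = F ↔ T = F
u ⊕ p = T ⊕ T = F
q → r = T → F = F
¬(q → r) = ¬F = T
¬(q → r) ∧ s = T ∧ T = T
(u ⊕ p) ⊕ (¬(q → r) ∧ s) = F ⊕ T = T
((u ⊕ p) ⊕ (¬(q → r) ∧ s)) ⊕ p = T ⊕ T = F
t → (((u ⊕ p) ⊕ (¬(q → r) ∧ s)) ⊕ p) = F → F = T
q → (t → (((u ⊕ p) ⊕ (¬(q → r) ∧ s)) ⊕ p)) = T → T = T
(q → (t → (((u ⊕ p) ⊕ (¬(q → r) ∧ s)) ⊕ p))) → r = T → F = F
((r ∧ u) ↔ (q ∨ t)) ⊕ ((q → (t → (((u ⊕ p) ⊕ (¬(q → r) ∧ s)) ⊕ p))) → r) = F ⊕ F = F
t ↔ p = F ↔ T = F
(((r ∧ u) ↔ (q ∨ t)) ⊕ ((q → (t → (((u ⊕ p) ⊕ (¬(q → r) ∧ s)) ⊕ p))) → r)) → (t ↔ p) = F → F = T

T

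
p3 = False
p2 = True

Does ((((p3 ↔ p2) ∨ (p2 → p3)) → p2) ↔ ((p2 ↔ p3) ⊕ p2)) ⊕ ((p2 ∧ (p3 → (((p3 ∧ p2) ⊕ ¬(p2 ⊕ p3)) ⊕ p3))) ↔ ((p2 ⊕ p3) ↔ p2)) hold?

False

p3 ↔ p2 = False ↔ True = False
p2 → p3 = True → False = False
(p3 ↔ p2) ∨ (p2 → p3) = False ∨ False = False
((p3 ↔ p2) ∨ (p2 → p3)) → p2 = False → True = True
p2 ↔ p3 = True ↔ False = False
(p2 ↔ p3) ⊕ p2 = False ⊕ True = True
(((p3 ↔ p2) ∨ (p2 → p3)) → p2) ↔ ((p2 ↔ p3) ⊕ p2) = True ↔ True = True
p3 ∧ p2 = False ∧ True = False
p2 ⊕ p3 = True ⊕ False = True
¬(p2 ⊕ p3) = ¬True = False
(p3 ∧ p2) ⊕ ¬(p2 ⊕ p3) = False ⊕ False = False
((p3 ∧ p2) ⊕ ¬(p2 ⊕ p3)) ⊕ p3 = False ⊕ False = False
p3 → (((p3 ∧ p2) ⊕ ¬(p2 ⊕ p3)) ⊕ p3) = False → False = True
p2 ∧ (p3 → (((p3 ∧ p2) ⊕ ¬(p2 ⊕ p3)) ⊕ p3)) = True ∧ True = True
p2 ⊕ p3 = True ⊕ False = True
(p2 ⊕ p3) ↔ p2 = True ↔ True = True
(p2 ∧ (p3 → (((p3 ∧ p2) ⊕ ¬(p2 ⊕ p3)) ⊕ p3))) ↔ ((p2 ⊕ p3) ↔ p2) = True ↔ True = True
((((p3 ↔ p2) ∨ (p2 → p3)) → p2) ↔ ((p2 ↔ p3) ⊕ p2)) ⊕ ((p2 ∧ (p3 → (((p3 ∧ p2) ⊕ ¬(p2 ⊕ p3)) ⊕ p3))) ↔ ((p2 ⊕ p3) ↔ p2)) = True ⊕ True = False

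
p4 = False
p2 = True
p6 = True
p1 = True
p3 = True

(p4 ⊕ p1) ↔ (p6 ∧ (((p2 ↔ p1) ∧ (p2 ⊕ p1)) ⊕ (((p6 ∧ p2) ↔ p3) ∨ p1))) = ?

p4 ⊕ p1 = False ⊕ True = True
p2 ↔ p1 = True ↔ True = True
p2 ⊕ p1 = True ⊕ True = False
(p2 ↔ p1) ∧ (p2 ⊕ p1) = True ∧ False = False
p6 ∧ p2 = True ∧ True = True
(p6 ∧ p2) ↔ p3 = True ↔ True = True
((p6 ∧ p2) ↔ p3) ∨ p1 = True ∨ True = True
((p2 ↔ p1) ∧ (p2 ⊕ p1)) ⊕ (((p6 ∧ p2) ↔ p3) ∨ p1) = False ⊕ True = True
p6 ∧ (((p2 ↔ p1) ∧ (p2 ⊕ p1)) ⊕ (((p6 ∧ p2) ↔ p3) ∨ p1)) = True ∧ True = True
(p4 ⊕ p1) ↔ (p6 ∧ (((p2 ↔ p1) ∧ (p2 ⊕ p1)) ⊕ (((p6 ∧ p2) ↔ p3) ∨ p1))) = True ↔ True = True

True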